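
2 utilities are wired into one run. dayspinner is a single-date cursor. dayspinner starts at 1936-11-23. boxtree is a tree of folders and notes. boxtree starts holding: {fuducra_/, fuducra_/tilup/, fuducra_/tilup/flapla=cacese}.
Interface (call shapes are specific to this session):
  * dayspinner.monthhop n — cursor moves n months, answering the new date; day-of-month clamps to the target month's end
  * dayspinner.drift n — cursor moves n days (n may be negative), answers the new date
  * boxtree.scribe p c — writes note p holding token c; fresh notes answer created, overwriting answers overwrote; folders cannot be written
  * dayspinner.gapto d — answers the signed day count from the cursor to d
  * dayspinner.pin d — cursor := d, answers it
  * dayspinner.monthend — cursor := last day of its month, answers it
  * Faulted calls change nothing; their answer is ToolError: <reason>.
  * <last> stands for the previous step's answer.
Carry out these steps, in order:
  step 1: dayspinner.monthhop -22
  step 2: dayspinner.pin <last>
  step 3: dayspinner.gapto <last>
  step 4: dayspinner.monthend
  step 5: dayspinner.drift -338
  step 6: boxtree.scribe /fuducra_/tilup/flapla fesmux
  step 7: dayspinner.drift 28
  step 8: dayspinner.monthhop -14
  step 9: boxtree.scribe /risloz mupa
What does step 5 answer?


Answer: 1934-02-27

Derivation:
! 1. dayspinner.monthhop(n='-22') == 1935-01-23
! 2. dayspinner.pin(d='<last>') == 1935-01-23
! 3. dayspinner.gapto(d='<last>') == 0
! 4. dayspinner.monthend() == 1935-01-31
! 5. dayspinner.drift(n='-338') == 1934-02-27
! 6. boxtree.scribe(p='/fuducra_/tilup/flapla', c='fesmux') == overwrote
! 7. dayspinner.drift(n='28') == 1934-03-27
! 8. dayspinner.monthhop(n='-14') == 1933-01-27
! 9. boxtree.scribe(p='/risloz', c='mupa') == created


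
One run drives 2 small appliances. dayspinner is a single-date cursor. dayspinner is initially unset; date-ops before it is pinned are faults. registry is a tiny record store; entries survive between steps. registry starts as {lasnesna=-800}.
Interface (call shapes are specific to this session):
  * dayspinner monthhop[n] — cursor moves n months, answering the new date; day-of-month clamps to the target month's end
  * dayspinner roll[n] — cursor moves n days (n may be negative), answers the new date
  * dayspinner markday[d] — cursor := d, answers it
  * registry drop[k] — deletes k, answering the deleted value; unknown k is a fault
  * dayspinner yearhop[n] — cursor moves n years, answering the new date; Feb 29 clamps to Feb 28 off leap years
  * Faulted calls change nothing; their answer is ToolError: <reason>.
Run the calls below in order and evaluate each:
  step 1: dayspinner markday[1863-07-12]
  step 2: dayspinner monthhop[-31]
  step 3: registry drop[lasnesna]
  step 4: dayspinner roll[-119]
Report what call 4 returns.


Answer: 1860-08-15

Derivation:
CALL dayspinner markday[d='1863-07-12']
RET  1863-07-12
CALL dayspinner monthhop[n='-31']
RET  1860-12-12
CALL registry drop[k='lasnesna']
RET  -800
CALL dayspinner roll[n='-119']
RET  1860-08-15


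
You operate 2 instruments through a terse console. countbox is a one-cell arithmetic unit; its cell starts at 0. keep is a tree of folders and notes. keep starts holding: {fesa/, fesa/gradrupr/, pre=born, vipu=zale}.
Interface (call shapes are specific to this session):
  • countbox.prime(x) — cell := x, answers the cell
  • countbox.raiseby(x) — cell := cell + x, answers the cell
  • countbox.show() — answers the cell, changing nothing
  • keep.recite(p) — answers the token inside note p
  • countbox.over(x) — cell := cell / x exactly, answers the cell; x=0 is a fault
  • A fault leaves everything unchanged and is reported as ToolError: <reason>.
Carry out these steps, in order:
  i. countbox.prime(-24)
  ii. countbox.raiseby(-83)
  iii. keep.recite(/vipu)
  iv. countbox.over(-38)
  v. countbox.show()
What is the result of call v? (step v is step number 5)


Step: prime[-24]
Result: -24
Step: raiseby[-83]
Result: -107
Step: recite[/vipu]
Result: zale
Step: over[-38]
Result: 107/38
Step: show[]
Result: 107/38

Answer: 107/38


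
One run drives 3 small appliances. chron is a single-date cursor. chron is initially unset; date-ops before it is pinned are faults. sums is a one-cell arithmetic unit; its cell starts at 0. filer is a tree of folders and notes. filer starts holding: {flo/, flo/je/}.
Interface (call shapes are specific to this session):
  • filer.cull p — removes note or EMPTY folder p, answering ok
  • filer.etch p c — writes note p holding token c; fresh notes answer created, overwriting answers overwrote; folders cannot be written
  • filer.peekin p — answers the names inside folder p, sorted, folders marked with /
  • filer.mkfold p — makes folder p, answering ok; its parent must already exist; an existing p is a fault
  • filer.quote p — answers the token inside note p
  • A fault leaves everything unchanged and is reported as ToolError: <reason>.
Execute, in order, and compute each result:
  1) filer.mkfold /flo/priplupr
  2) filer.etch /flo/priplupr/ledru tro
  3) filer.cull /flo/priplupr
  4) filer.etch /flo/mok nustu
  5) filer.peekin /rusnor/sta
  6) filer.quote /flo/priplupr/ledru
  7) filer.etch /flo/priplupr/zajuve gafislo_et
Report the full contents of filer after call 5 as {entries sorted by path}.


% mkfold p=/flo/priplupr
:: ok
% etch p=/flo/priplupr/ledru c=tro
:: created
% cull p=/flo/priplupr
:: ToolError: not empty
% etch p=/flo/mok c=nustu
:: created
% peekin p=/rusnor/sta
:: ToolError: not found
% quote p=/flo/priplupr/ledru
:: tro
% etch p=/flo/priplupr/zajuve c=gafislo_et
:: created

Answer: {flo/, flo/je/, flo/mok=nustu, flo/priplupr/, flo/priplupr/ledru=tro}


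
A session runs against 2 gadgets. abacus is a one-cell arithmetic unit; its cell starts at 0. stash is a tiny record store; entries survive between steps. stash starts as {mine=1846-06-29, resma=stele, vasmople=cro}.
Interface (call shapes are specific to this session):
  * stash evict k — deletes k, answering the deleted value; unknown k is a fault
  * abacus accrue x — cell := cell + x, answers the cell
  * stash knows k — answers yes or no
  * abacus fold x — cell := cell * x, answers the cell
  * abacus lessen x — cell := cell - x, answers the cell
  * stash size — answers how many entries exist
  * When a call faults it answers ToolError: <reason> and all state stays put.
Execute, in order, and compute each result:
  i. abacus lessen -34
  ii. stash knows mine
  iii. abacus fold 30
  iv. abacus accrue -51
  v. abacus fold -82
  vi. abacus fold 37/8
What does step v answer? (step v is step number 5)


Answer: -79458

Derivation:
% 1. abacus lessen(x: -34) == 34
% 2. stash knows(k: mine) == yes
% 3. abacus fold(x: 30) == 1020
% 4. abacus accrue(x: -51) == 969
% 5. abacus fold(x: -82) == -79458
% 6. abacus fold(x: 37/8) == -1469973/4


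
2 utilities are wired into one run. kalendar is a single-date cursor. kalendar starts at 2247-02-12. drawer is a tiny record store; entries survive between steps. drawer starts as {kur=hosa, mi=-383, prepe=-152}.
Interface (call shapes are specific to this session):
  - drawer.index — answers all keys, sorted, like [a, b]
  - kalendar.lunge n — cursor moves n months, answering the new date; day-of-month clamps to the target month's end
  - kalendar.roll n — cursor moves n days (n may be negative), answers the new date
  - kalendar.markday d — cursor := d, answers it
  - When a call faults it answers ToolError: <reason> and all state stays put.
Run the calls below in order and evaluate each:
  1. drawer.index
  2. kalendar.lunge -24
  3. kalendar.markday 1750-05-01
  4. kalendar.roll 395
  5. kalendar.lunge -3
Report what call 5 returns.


Answer: 1751-02-28

Derivation:
-> index()
<- [kur, mi, prepe]
-> lunge(-24)
<- 2245-02-12
-> markday(1750-05-01)
<- 1750-05-01
-> roll(395)
<- 1751-05-31
-> lunge(-3)
<- 1751-02-28


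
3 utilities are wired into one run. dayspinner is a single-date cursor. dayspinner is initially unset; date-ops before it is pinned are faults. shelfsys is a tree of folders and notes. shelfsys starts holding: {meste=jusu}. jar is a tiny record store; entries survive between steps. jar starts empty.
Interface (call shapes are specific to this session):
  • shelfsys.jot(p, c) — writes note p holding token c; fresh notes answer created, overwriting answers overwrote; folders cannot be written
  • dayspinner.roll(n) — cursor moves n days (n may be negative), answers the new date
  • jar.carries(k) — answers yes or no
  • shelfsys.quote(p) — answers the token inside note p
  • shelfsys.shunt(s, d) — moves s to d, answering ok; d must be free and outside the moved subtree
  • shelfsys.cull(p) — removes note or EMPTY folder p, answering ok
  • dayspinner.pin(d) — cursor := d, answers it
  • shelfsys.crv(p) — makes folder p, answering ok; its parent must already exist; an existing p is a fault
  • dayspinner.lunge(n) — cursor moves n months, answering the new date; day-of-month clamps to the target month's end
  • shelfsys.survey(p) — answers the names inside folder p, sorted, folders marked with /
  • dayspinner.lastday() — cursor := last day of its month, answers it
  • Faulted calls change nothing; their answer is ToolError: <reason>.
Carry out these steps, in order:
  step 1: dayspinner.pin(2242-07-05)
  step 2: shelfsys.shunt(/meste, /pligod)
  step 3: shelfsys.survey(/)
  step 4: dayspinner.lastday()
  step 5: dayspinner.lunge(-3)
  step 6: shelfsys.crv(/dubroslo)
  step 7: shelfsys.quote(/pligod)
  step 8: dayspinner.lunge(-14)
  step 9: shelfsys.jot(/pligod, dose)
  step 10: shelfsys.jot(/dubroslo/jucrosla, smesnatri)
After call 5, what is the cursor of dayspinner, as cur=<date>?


Answer: cur=2242-04-30

Derivation:
Step: pin[d→2242-07-05]
Result: 2242-07-05
Step: shunt[s→/meste; d→/pligod]
Result: ok
Step: survey[p→/]
Result: [pligod]
Step: lastday[]
Result: 2242-07-31
Step: lunge[n→-3]
Result: 2242-04-30
Step: crv[p→/dubroslo]
Result: ok
Step: quote[p→/pligod]
Result: jusu
Step: lunge[n→-14]
Result: 2241-02-28
Step: jot[p→/pligod; c→dose]
Result: overwrote
Step: jot[p→/dubroslo/jucrosla; c→smesnatri]
Result: created


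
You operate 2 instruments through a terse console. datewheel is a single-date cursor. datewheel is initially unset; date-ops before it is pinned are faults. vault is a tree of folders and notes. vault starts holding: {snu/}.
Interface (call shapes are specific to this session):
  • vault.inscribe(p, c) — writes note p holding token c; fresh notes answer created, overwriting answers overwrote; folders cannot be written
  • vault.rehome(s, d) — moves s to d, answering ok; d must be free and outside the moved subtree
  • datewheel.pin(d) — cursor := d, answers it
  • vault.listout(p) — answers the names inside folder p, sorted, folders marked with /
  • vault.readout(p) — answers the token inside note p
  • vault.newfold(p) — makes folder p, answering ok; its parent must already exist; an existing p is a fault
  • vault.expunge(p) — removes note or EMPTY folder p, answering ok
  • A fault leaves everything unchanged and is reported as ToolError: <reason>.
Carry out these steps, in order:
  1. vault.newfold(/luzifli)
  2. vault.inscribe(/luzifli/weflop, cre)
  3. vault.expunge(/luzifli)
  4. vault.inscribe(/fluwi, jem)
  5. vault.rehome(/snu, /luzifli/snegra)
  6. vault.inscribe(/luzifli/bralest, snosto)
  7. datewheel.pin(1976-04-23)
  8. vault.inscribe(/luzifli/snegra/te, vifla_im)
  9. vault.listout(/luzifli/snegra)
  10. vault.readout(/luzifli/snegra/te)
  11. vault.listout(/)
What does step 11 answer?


Answer: [fluwi, luzifli/]

Derivation:
Using vault.newfold passing p=/luzifli, — result: ok.
I try vault.inscribe passing p=/luzifli/weflop, c=cre, — result: created.
Invoking vault.expunge passing p=/luzifli, → ToolError: not empty.
Using vault.inscribe passing p=/fluwi, c=jem, and get created.
I use vault.rehome passing s=/snu, d=/luzifli/snegra, → ok.
Next I call vault.inscribe passing p=/luzifli/bralest, c=snosto, giving created.
I try datewheel.pin passing d=1976-04-23, giving 1976-04-23.
Then vault.inscribe passing p=/luzifli/snegra/te, c=vifla_im, and get created.
Calling vault.listout passing p=/luzifli/snegra, → [te].
I invoke vault.readout passing p=/luzifli/snegra/te: vifla_im.
Calling vault.listout passing p=/, yielding [fluwi, luzifli/].


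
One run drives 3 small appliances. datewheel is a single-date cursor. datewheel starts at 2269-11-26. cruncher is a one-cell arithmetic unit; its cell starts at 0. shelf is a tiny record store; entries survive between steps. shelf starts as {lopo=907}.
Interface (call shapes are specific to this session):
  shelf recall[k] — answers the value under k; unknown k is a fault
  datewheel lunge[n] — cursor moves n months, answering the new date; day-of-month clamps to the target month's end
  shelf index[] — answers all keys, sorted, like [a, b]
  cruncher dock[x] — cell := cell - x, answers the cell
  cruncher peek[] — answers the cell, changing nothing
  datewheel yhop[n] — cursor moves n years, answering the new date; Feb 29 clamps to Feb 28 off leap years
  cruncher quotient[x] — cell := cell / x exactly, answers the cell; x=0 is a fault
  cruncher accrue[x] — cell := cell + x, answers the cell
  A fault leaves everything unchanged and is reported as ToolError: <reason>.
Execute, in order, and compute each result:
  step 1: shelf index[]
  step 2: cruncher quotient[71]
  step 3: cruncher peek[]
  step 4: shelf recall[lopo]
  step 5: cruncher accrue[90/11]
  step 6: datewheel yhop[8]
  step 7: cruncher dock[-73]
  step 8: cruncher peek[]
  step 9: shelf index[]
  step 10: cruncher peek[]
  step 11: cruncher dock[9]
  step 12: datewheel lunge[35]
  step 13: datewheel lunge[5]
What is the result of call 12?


Answer: 2280-10-26

Derivation:
Step: shelf index[]
Result: [lopo]
Step: cruncher quotient[x: 71]
Result: 0
Step: cruncher peek[]
Result: 0
Step: shelf recall[k: lopo]
Result: 907
Step: cruncher accrue[x: 90/11]
Result: 90/11
Step: datewheel yhop[n: 8]
Result: 2277-11-26
Step: cruncher dock[x: -73]
Result: 893/11
Step: cruncher peek[]
Result: 893/11
Step: shelf index[]
Result: [lopo]
Step: cruncher peek[]
Result: 893/11
Step: cruncher dock[x: 9]
Result: 794/11
Step: datewheel lunge[n: 35]
Result: 2280-10-26
Step: datewheel lunge[n: 5]
Result: 2281-03-26


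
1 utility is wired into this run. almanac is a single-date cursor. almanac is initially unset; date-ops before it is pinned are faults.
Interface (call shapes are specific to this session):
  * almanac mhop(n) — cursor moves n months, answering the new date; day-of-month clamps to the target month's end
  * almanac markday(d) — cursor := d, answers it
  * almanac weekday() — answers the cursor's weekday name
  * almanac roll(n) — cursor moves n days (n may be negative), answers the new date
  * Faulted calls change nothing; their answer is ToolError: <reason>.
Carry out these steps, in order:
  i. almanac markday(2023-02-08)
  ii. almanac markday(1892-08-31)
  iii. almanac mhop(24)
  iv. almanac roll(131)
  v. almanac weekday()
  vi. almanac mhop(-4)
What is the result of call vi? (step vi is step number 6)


% almanac markday d→2023-02-08
:: 2023-02-08
% almanac markday d→1892-08-31
:: 1892-08-31
% almanac mhop n→24
:: 1894-08-31
% almanac roll n→131
:: 1895-01-09
% almanac weekday
:: Wednesday
% almanac mhop n→-4
:: 1894-09-09

Answer: 1894-09-09


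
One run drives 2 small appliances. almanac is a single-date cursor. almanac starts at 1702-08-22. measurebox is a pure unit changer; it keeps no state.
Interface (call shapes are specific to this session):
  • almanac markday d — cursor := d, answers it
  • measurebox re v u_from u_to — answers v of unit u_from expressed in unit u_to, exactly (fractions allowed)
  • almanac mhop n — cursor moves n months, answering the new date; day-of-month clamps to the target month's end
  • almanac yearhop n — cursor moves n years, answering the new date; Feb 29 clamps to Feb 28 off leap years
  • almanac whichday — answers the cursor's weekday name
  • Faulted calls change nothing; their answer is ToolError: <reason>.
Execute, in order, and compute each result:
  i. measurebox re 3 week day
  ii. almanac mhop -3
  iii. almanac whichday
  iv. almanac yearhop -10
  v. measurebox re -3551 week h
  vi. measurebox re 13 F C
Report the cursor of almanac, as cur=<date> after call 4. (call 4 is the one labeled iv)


Answer: cur=1692-05-22

Derivation:
Then measurebox re with v→3, u_from→week, u_to→day, → 21.
Next I call almanac mhop with n→-3, yielding 1702-05-22.
Calling almanac whichday(), and get Monday.
Calling almanac yearhop with n→-10, which returns 1692-05-22.
I call measurebox re with v→-3551, u_from→week, u_to→h, — result: -596568.
Next I call measurebox re with v→13, u_from→F, u_to→C: -95/9.


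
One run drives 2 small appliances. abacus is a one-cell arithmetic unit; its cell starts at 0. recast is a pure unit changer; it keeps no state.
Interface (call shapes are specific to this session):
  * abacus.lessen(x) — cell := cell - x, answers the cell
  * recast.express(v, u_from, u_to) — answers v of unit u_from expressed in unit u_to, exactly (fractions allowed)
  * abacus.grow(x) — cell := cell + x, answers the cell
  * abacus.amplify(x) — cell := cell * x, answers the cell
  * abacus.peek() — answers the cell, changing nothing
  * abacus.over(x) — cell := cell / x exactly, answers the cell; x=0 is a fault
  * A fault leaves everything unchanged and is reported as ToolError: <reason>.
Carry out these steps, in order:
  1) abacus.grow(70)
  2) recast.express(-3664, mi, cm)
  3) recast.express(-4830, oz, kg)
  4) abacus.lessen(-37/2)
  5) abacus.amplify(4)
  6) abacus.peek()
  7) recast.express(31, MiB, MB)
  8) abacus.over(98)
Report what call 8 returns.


-> abacus.grow(x→70)
<- 70
-> recast.express(v→-3664, u_from→mi, u_to→cm)
<- -2948318208/5
-> recast.express(v→-4830, u_from→oz, u_to→kg)
<- -21908511471/160000000
-> abacus.lessen(x→-37/2)
<- 177/2
-> abacus.amplify(x→4)
<- 354
-> abacus.peek()
<- 354
-> recast.express(v→31, u_from→MiB, u_to→MB)
<- 507904/15625
-> abacus.over(x→98)
<- 177/49

Answer: 177/49


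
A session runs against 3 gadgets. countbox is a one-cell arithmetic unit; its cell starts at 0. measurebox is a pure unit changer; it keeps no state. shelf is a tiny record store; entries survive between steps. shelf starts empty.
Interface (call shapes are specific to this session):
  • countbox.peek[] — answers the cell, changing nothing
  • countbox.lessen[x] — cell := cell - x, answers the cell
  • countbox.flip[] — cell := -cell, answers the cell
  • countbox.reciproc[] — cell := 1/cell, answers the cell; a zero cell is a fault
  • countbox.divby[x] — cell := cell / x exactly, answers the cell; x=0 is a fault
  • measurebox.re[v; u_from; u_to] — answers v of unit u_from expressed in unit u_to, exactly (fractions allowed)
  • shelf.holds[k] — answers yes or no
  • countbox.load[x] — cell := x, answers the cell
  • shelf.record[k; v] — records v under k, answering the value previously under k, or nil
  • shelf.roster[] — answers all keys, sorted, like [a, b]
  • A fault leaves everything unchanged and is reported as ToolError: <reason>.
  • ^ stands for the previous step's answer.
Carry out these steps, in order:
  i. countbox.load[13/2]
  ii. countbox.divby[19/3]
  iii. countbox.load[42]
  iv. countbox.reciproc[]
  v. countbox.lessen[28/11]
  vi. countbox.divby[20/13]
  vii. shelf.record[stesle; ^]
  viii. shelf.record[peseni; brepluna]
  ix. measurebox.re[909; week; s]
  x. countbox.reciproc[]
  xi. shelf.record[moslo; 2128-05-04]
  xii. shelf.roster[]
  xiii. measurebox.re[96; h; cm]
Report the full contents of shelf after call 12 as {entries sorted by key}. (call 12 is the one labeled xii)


Answer: {moslo=2128-05-04, peseni=brepluna, stesle=-3029/1848}

Derivation:
I try load using x=13/2, → 13/2.
Now I run divby using x=19/3, — result: 39/38.
Then load using x=42, yielding 42.
Invoking reciproc(), yielding 1/42.
Invoking lessen using x=28/11, which returns -1165/462.
Next I call divby using x=20/13: -3029/1848.
Using record using k=stesle, v=^, and see nil.
I call record using k=peseni, v=brepluna, and get nil.
I call re using v=909, u_from=week, u_to=s, which returns 549763200.
Invoking reciproc, which returns -1848/3029.
Now I run record using k=moslo, v=2128-05-04, → nil.
Then roster, and see [moslo, peseni, stesle].
I try re using v=96, u_from=h, u_to=cm, yielding ToolError: incompatible units.


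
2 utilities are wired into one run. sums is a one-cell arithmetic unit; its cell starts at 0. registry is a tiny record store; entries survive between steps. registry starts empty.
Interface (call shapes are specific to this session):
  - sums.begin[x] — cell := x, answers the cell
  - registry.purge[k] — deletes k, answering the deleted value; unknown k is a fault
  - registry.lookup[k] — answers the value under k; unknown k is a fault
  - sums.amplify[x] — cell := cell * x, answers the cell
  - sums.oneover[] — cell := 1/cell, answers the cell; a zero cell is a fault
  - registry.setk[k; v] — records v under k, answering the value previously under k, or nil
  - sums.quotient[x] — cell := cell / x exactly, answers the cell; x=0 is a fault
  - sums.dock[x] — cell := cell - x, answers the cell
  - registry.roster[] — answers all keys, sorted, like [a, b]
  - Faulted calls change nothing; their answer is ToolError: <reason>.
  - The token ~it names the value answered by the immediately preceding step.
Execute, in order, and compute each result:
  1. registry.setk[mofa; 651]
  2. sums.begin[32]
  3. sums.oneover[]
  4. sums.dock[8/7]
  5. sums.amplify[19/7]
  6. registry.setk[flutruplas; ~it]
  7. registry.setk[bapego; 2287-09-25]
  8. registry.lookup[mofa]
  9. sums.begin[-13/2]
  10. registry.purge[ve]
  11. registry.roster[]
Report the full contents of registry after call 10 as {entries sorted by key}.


·→ registry.setk(k→mofa, v→651)
·← nil
·→ sums.begin(x→32)
·← 32
·→ sums.oneover()
·← 1/32
·→ sums.dock(x→8/7)
·← -249/224
·→ sums.amplify(x→19/7)
·← -4731/1568
·→ registry.setk(k→flutruplas, v→~it)
·← nil
·→ registry.setk(k→bapego, v→2287-09-25)
·← nil
·→ registry.lookup(k→mofa)
·← 651
·→ sums.begin(x→-13/2)
·← -13/2
·→ registry.purge(k→ve)
·← ToolError: no such key ve
·→ registry.roster()
·← [bapego, flutruplas, mofa]

Answer: {bapego=2287-09-25, flutruplas=-4731/1568, mofa=651}


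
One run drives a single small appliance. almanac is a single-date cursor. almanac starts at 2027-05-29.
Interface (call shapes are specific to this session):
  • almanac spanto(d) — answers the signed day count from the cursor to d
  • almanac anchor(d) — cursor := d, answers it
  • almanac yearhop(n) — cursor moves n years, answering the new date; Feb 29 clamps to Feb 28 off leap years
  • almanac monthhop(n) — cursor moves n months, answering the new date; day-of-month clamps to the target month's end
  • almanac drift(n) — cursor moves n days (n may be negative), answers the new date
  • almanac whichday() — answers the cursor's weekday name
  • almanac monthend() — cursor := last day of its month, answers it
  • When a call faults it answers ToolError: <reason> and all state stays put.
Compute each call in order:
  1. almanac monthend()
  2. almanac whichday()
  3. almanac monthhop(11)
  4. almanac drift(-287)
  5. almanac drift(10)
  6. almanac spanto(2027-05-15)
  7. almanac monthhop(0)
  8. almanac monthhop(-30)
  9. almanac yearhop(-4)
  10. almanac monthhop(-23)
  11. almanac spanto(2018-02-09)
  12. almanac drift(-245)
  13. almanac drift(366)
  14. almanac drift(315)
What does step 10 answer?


Answer: 2019-02-28

Derivation:
>> almanac monthend()
<< 2027-05-31
>> almanac whichday()
<< Monday
>> almanac monthhop(n: 11)
<< 2028-04-30
>> almanac drift(n: -287)
<< 2027-07-18
>> almanac drift(n: 10)
<< 2027-07-28
>> almanac spanto(d: 2027-05-15)
<< -74
>> almanac monthhop(n: 0)
<< 2027-07-28
>> almanac monthhop(n: -30)
<< 2025-01-28
>> almanac yearhop(n: -4)
<< 2021-01-28
>> almanac monthhop(n: -23)
<< 2019-02-28
>> almanac spanto(d: 2018-02-09)
<< -384
>> almanac drift(n: -245)
<< 2018-06-28
>> almanac drift(n: 366)
<< 2019-06-29
>> almanac drift(n: 315)
<< 2020-05-09


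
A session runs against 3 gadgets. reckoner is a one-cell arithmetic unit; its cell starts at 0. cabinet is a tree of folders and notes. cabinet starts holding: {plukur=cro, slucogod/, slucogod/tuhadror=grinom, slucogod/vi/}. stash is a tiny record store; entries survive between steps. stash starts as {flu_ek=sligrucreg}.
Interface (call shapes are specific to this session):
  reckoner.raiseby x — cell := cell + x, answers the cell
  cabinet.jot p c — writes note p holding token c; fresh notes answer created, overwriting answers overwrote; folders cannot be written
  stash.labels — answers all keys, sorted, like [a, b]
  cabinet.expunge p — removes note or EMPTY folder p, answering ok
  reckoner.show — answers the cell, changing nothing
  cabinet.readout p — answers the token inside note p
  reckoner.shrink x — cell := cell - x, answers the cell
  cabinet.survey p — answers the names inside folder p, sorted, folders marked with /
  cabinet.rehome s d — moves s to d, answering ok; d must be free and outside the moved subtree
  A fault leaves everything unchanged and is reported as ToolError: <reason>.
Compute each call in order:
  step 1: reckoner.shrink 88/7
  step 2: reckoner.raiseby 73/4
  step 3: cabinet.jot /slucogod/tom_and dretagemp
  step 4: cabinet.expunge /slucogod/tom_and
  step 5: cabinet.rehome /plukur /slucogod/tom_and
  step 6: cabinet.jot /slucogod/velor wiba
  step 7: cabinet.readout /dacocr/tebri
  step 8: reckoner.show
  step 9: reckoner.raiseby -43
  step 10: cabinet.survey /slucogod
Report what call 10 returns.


% reckoner.shrink x→88/7
[out] -88/7
% reckoner.raiseby x→73/4
[out] 159/28
% cabinet.jot p→/slucogod/tom_and c→dretagemp
[out] created
% cabinet.expunge p→/slucogod/tom_and
[out] ok
% cabinet.rehome s→/plukur d→/slucogod/tom_and
[out] ok
% cabinet.jot p→/slucogod/velor c→wiba
[out] created
% cabinet.readout p→/dacocr/tebri
[out] ToolError: not found
% reckoner.show
[out] 159/28
% reckoner.raiseby x→-43
[out] -1045/28
% cabinet.survey p→/slucogod
[out] [tom_and, tuhadror, velor, vi/]

Answer: [tom_and, tuhadror, velor, vi/]


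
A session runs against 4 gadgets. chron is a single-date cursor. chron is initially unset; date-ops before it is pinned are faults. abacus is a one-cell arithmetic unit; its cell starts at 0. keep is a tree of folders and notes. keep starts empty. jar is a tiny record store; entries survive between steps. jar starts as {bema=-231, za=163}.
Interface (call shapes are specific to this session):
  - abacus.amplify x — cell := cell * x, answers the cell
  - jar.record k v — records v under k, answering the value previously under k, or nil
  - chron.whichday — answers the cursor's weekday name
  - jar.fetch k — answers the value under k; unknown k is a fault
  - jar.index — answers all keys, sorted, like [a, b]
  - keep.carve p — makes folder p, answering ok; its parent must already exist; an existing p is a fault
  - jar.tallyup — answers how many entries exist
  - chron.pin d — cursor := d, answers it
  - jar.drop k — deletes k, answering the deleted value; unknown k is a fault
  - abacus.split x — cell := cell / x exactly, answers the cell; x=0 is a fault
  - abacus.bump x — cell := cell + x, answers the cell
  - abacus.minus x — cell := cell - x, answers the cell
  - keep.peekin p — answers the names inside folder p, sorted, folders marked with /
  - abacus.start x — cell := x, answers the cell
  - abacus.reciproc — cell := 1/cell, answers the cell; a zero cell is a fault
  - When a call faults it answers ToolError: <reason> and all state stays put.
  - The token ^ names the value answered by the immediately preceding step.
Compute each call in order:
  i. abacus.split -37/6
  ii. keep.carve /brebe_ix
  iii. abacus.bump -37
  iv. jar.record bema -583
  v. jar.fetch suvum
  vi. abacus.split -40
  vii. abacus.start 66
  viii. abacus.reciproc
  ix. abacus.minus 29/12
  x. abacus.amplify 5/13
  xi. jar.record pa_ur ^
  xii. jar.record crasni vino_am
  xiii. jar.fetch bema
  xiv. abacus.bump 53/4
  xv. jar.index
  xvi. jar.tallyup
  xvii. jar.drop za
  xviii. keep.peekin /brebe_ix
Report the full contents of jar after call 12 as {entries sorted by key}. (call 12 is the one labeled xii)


Answer: {bema=-583, crasni=vino_am, pa_ur=-1585/1716, za=163}

Derivation:
Act: abacus.split[-37/6]
Obs: 0
Act: keep.carve[/brebe_ix]
Obs: ok
Act: abacus.bump[-37]
Obs: -37
Act: jar.record[bema; -583]
Obs: -231
Act: jar.fetch[suvum]
Obs: ToolError: no such key suvum
Act: abacus.split[-40]
Obs: 37/40
Act: abacus.start[66]
Obs: 66
Act: abacus.reciproc[]
Obs: 1/66
Act: abacus.minus[29/12]
Obs: -317/132
Act: abacus.amplify[5/13]
Obs: -1585/1716
Act: jar.record[pa_ur; ^]
Obs: nil
Act: jar.record[crasni; vino_am]
Obs: nil
Act: jar.fetch[bema]
Obs: -583
Act: abacus.bump[53/4]
Obs: 5288/429
Act: jar.index[]
Obs: [bema, crasni, pa_ur, za]
Act: jar.tallyup[]
Obs: 4
Act: jar.drop[za]
Obs: 163
Act: keep.peekin[/brebe_ix]
Obs: []


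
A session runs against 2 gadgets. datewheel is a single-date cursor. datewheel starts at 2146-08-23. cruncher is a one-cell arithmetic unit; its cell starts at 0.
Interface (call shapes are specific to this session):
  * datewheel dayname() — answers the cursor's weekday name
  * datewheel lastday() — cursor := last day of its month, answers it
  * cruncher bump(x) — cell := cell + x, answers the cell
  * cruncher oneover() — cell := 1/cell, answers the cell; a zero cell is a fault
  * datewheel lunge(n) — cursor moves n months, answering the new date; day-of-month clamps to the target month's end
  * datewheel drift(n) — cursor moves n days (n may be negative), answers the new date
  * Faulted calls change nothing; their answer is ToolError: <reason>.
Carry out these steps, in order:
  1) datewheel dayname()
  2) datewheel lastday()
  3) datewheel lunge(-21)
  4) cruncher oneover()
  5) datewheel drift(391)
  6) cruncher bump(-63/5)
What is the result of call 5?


~$ datewheel dayname
  Tuesday
~$ datewheel lastday
  2146-08-31
~$ datewheel lunge n='-21'
  2144-11-30
~$ cruncher oneover
  ToolError: reciprocal of zero
~$ datewheel drift n='391'
  2145-12-26
~$ cruncher bump x='-63/5'
  -63/5

Answer: 2145-12-26


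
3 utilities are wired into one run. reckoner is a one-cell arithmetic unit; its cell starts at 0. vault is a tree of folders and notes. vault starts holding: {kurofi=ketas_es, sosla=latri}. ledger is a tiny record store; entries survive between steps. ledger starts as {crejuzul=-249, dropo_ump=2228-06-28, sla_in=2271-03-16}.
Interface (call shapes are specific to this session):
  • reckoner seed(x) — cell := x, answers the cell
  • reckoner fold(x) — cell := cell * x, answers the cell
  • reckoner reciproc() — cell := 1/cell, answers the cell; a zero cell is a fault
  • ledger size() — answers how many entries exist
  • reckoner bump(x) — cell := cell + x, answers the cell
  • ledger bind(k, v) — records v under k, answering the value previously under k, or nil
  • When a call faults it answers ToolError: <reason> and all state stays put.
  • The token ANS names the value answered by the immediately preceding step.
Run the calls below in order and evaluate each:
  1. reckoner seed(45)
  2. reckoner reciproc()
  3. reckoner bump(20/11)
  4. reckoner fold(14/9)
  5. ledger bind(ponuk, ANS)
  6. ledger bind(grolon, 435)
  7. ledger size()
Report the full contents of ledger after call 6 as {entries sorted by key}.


Act: reckoner seed[x=45]
Obs: 45
Act: reckoner reciproc[]
Obs: 1/45
Act: reckoner bump[x=20/11]
Obs: 911/495
Act: reckoner fold[x=14/9]
Obs: 12754/4455
Act: ledger bind[k=ponuk; v=ANS]
Obs: nil
Act: ledger bind[k=grolon; v=435]
Obs: nil
Act: ledger size[]
Obs: 5

Answer: {crejuzul=-249, dropo_ump=2228-06-28, grolon=435, ponuk=12754/4455, sla_in=2271-03-16}


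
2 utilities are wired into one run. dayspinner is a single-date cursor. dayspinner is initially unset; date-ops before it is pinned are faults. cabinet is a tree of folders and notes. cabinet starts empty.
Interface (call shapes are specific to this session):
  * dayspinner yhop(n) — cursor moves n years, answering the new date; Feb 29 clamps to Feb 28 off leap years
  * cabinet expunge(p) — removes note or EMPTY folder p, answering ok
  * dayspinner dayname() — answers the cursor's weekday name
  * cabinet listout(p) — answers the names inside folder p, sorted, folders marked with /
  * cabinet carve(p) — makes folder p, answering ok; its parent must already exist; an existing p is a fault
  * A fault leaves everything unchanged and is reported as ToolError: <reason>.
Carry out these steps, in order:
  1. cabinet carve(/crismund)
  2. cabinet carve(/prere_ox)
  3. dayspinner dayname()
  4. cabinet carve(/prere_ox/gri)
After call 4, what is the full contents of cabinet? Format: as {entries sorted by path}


Answer: {crismund/, prere_ox/, prere_ox/gri/}

Derivation:
Using cabinet carve using p=/crismund, and see ok.
Next I call cabinet carve using p=/prere_ox, → ok.
I run dayspinner dayname(), yielding ToolError: no date set.
I call cabinet carve using p=/prere_ox/gri, yielding ok.


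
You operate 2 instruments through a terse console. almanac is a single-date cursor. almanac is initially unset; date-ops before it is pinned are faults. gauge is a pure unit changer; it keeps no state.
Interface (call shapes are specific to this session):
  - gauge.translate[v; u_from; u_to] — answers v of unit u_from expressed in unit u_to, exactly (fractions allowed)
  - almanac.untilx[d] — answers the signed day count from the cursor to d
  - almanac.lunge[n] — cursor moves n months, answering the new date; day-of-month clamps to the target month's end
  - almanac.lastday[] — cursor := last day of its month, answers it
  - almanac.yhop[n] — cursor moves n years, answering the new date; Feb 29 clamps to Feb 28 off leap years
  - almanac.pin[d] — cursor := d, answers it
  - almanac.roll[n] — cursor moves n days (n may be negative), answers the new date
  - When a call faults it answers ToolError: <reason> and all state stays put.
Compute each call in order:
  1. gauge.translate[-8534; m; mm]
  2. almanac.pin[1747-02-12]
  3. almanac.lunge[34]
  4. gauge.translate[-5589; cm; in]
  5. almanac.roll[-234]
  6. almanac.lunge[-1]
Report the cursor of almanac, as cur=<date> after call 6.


Answer: cur=1749-03-22

Derivation:
% translate v: -8534 u_from: m u_to: mm
[out] -8534000
% pin d: 1747-02-12
[out] 1747-02-12
% lunge n: 34
[out] 1749-12-12
% translate v: -5589 u_from: cm u_to: in
[out] -279450/127
% roll n: -234
[out] 1749-04-22
% lunge n: -1
[out] 1749-03-22


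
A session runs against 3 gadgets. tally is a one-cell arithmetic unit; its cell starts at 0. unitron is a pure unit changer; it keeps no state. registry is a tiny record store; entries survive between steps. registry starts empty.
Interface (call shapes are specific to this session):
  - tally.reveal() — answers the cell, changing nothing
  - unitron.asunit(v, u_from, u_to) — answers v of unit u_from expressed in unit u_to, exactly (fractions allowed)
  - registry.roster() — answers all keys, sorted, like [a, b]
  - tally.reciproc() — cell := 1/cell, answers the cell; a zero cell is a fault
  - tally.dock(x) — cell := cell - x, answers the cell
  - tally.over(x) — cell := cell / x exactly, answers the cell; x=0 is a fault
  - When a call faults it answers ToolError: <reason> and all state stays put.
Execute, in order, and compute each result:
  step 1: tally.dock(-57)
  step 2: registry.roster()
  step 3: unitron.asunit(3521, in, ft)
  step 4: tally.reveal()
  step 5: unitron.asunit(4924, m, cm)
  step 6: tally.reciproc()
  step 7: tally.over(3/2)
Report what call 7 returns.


-> tally.dock(x='-57')
<- 57
-> registry.roster()
<- []
-> unitron.asunit(v='3521', u_from='in', u_to='ft')
<- 3521/12
-> tally.reveal()
<- 57
-> unitron.asunit(v='4924', u_from='m', u_to='cm')
<- 492400
-> tally.reciproc()
<- 1/57
-> tally.over(x='3/2')
<- 2/171

Answer: 2/171


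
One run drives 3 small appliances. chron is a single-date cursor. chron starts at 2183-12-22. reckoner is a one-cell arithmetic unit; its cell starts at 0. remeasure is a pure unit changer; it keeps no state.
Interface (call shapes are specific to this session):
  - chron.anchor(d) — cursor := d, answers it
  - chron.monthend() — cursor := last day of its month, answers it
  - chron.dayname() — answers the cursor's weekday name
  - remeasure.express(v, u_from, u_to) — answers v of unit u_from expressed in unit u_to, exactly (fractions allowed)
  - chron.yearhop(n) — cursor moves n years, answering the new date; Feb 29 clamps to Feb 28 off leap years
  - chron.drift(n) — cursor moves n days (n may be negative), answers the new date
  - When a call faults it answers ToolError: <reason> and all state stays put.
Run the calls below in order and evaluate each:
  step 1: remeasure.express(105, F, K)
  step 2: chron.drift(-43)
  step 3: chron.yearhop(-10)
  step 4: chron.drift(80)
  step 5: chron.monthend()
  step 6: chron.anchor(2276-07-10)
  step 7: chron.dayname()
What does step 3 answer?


CALL remeasure.express[v→105; u_from→F; u_to→K]
RET  56467/180
CALL chron.drift[n→-43]
RET  2183-11-09
CALL chron.yearhop[n→-10]
RET  2173-11-09
CALL chron.drift[n→80]
RET  2174-01-28
CALL chron.monthend[]
RET  2174-01-31
CALL chron.anchor[d→2276-07-10]
RET  2276-07-10
CALL chron.dayname[]
RET  Monday

Answer: 2173-11-09


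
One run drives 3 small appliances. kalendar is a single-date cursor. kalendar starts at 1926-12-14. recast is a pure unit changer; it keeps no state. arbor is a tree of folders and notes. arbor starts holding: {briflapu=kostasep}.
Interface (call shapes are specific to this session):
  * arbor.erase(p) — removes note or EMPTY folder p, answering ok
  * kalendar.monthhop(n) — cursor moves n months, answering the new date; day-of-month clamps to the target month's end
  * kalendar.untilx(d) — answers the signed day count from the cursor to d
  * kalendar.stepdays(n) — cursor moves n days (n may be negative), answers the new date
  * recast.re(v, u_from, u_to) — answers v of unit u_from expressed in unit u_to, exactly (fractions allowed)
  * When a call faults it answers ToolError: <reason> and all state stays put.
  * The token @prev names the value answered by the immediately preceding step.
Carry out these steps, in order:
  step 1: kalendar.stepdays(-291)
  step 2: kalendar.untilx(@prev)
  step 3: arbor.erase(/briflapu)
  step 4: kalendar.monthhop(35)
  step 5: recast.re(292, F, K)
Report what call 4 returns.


$ stepdays n='-291'
:: 1926-02-26
$ untilx d='@prev'
:: 0
$ erase p='/briflapu'
:: ok
$ monthhop n='35'
:: 1929-01-26
$ re v='292' u_from='F' u_to='K'
:: 75167/180

Answer: 1929-01-26


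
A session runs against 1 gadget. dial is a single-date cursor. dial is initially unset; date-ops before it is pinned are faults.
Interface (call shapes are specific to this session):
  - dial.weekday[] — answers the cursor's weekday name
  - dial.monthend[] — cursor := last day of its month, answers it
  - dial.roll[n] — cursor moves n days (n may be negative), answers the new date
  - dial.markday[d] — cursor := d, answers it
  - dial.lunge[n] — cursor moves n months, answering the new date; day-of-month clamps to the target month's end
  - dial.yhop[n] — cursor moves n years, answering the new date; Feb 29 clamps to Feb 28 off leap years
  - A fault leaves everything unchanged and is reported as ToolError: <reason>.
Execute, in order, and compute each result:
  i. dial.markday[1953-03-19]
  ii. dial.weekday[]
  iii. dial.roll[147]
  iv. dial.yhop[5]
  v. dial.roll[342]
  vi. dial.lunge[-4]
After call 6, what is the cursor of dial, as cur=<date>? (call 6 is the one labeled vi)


Answer: cur=1959-03-21

Derivation:
! 1. markday(d: 1953-03-19) == 1953-03-19
! 2. weekday() == Thursday
! 3. roll(n: 147) == 1953-08-13
! 4. yhop(n: 5) == 1958-08-13
! 5. roll(n: 342) == 1959-07-21
! 6. lunge(n: -4) == 1959-03-21
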